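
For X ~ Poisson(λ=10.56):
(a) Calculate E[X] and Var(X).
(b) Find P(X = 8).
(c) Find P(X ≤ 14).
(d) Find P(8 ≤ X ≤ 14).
(a) E[X] = 10.5600, Var(X) = 10.5600
(b) P(X = 8) = 0.099458
(c) P(X ≤ 14) = 0.884098
(d) P(8 ≤ X ≤ 14) = 0.710154

We have X ~ Poisson(λ=10.56).

(a) Moments:
E[X] = 10.5600
Var(X) = 10.5600
σ = √Var(X) = 3.2496

(b) Point probability using PMF:
P(X = 8) = 0.099458

(c) Cumulative probability using CDF:
P(X ≤ 14) = F(14) = 0.884098

(d) Range probability:
P(8 ≤ X ≤ 14) = P(X ≤ 14) - P(X ≤ 7)
                   = F(14) - F(7)
                   = 0.884098 - 0.173944
                   = 0.710154

This means approximately 71.0% of outcomes fall in the interval [8, 14].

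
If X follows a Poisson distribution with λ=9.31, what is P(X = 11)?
0.103278

We have X ~ Poisson(λ=9.31).

For a Poisson distribution, the PMF gives us the probability of each outcome.

Using the PMF formula:
P(X = 11) = 0.103278

Rounded to 4 decimal places: 0.1033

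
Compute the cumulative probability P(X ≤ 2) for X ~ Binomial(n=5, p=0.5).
0.500000

We have X ~ Binomial(n=5, p=0.5).

The CDF gives us P(X ≤ k).

Using the CDF:
P(X ≤ 2) = 0.500000

This means there's approximately a 50.0% chance that X is at most 2.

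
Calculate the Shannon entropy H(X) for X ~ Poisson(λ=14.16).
2.7380 nats

We have X ~ Poisson(λ=14.16).

The Shannon entropy measures the uncertainty or information content of the distribution.

For a Poisson distribution with λ=14.16:
H(X) = 2.7380 nats

(In bits, this would be 3.9501 bits.)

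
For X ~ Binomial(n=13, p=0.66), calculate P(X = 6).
0.074496

We have X ~ Binomial(n=13, p=0.66).

For a Binomial distribution, the PMF gives us the probability of each outcome.

Using the PMF formula:
P(X = 6) = 0.074496

Rounded to 4 decimal places: 0.0745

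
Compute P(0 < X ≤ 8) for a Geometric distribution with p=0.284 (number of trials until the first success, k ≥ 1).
0.930928

We have X ~ Geometric(p=0.284) (number of trials until the first success, k ≥ 1).

To find P(0 < X ≤ 8), we use:
P(0 < X ≤ 8) = P(X ≤ 8) - P(X ≤ 0)
                 = F(8) - F(0)
                 = 0.930928 - 0.000000
                 = 0.930928

So there's approximately a 93.1% chance that X falls in this range.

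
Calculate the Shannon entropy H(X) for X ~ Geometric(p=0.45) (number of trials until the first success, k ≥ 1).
1.5292 nats

We have X ~ Geometric(p=0.45) (number of trials until the first success, k ≥ 1).

The Shannon entropy measures the uncertainty or information content of the distribution.

For a Geometric distribution with p=0.45 (number of trials until the first success, k ≥ 1):
H(X) = 1.5292 nats

(In bits, this would be 2.2062 bits.)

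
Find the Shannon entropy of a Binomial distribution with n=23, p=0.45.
2.2882 nats

We have X ~ Binomial(n=23, p=0.45).

The Shannon entropy measures the uncertainty or information content of the distribution.

For a Binomial distribution with n=23, p=0.45:
H(X) = 2.2882 nats

(In bits, this would be 3.3011 bits.)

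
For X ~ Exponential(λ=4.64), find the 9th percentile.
0.0203

We have X ~ Exponential(λ=4.64).

We want to find x such that P(X ≤ x) = 0.09.

This is the 9th percentile, which means 9% of values fall below this point.

Using the inverse CDF (quantile function):
x = F⁻¹(0.09) = 0.0203

Verification: P(X ≤ 0.0203) = 0.09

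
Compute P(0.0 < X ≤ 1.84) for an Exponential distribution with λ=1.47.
0.933116

We have X ~ Exponential(λ=1.47).

To find P(0.0 < X ≤ 1.84), we use:
P(0.0 < X ≤ 1.84) = P(X ≤ 1.84) - P(X ≤ 0.0)
                 = F(1.84) - F(0.0)
                 = 0.933116 - 0.000000
                 = 0.933116

So there's approximately a 93.3% chance that X falls in this range.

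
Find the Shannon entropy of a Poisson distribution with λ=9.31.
2.5250 nats

We have X ~ Poisson(λ=9.31).

The Shannon entropy measures the uncertainty or information content of the distribution.

For a Poisson distribution with λ=9.31:
H(X) = 2.5250 nats

(In bits, this would be 3.6427 bits.)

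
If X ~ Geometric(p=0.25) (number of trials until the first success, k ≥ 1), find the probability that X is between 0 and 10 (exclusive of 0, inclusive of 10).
0.943686

We have X ~ Geometric(p=0.25) (number of trials until the first success, k ≥ 1).

To find P(0 < X ≤ 10), we use:
P(0 < X ≤ 10) = P(X ≤ 10) - P(X ≤ 0)
                 = F(10) - F(0)
                 = 0.943686 - 0.000000
                 = 0.943686

So there's approximately a 94.4% chance that X falls in this range.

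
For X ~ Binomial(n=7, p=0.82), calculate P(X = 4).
0.092287

We have X ~ Binomial(n=7, p=0.82).

For a Binomial distribution, the PMF gives us the probability of each outcome.

Using the PMF formula:
P(X = 4) = 0.092287

Rounded to 4 decimal places: 0.0923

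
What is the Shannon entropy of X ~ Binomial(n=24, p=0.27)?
2.1915 nats

We have X ~ Binomial(n=24, p=0.27).

The Shannon entropy measures the uncertainty or information content of the distribution.

For a Binomial distribution with n=24, p=0.27:
H(X) = 2.1915 nats

(In bits, this would be 3.1617 bits.)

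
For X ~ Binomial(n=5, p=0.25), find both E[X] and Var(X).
E[X] = 1.2500, Var(X) = 0.9375

We have X ~ Binomial(n=5, p=0.25).

For a Binomial distribution with n=5, p=0.25:

Expected value:
E[X] = 1.2500

Variance:
Var(X) = 0.9375

Standard deviation:
σ = √Var(X) = 0.9682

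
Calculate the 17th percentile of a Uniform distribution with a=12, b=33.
15.5700

We have X ~ Uniform(a=12, b=33).

We want to find x such that P(X ≤ x) = 0.17.

This is the 17th percentile, which means 17% of values fall below this point.

Using the inverse CDF (quantile function):
x = F⁻¹(0.17) = 15.5700

Verification: P(X ≤ 15.5700) = 0.17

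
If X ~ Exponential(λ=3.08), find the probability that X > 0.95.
0.053611

We have X ~ Exponential(λ=3.08).

P(X > 0.95) = 1 - P(X ≤ 0.95)
                = 1 - F(0.95)
                = 1 - 0.946389
                = 0.053611

So there's approximately a 5.4% chance that X exceeds 0.95.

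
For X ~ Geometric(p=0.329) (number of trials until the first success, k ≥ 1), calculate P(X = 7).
0.030028

We have X ~ Geometric(p=0.329) (number of trials until the first success, k ≥ 1).

For a Geometric distribution, the PMF gives us the probability of each outcome.

Using the PMF formula:
P(X = 7) = 0.030028

Rounded to 4 decimal places: 0.0300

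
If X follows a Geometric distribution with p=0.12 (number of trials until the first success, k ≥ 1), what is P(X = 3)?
0.092928

We have X ~ Geometric(p=0.12) (number of trials until the first success, k ≥ 1).

For a Geometric distribution, the PMF gives us the probability of each outcome.

Using the PMF formula:
P(X = 3) = 0.092928

Rounded to 4 decimal places: 0.0929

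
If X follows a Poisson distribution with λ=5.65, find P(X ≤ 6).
0.662324

We have X ~ Poisson(λ=5.65).

The CDF gives us P(X ≤ k).

Using the CDF:
P(X ≤ 6) = 0.662324

This means there's approximately a 66.2% chance that X is at most 6.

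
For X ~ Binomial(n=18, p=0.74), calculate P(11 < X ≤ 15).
0.720929

We have X ~ Binomial(n=18, p=0.74).

To find P(11 < X ≤ 15), we use:
P(11 < X ≤ 15) = P(X ≤ 15) - P(X ≤ 11)
                 = F(15) - F(11)
                 = 0.883944 - 0.163015
                 = 0.720929

So there's approximately a 72.1% chance that X falls in this range.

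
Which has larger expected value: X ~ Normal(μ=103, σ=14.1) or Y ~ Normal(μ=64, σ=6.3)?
X has larger mean (103.0000 > 64.0000)

Compute the expected value for each distribution:

X ~ Normal(μ=103, σ=14.1):
E[X] = 103.0000

Y ~ Normal(μ=64, σ=6.3):
E[Y] = 64.0000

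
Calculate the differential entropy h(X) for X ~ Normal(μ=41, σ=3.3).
2.6129 nats

We have X ~ Normal(μ=41, σ=3.3).

The differential entropy measures the uncertainty or information content of the distribution.

For a Normal distribution with μ=41, σ=3.3:
h(X) = 2.6129 nats

(In bits, this would be 3.7696 bits.)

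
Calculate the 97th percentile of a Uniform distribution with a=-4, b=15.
14.4300

We have X ~ Uniform(a=-4, b=15).

We want to find x such that P(X ≤ x) = 0.97.

This is the 97th percentile, which means 97% of values fall below this point.

Using the inverse CDF (quantile function):
x = F⁻¹(0.97) = 14.4300

Verification: P(X ≤ 14.4300) = 0.97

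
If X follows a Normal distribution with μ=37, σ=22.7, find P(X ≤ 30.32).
0.384275

We have X ~ Normal(μ=37, σ=22.7).

The CDF gives us P(X ≤ k).

Using the CDF:
P(X ≤ 30.32) = 0.384275

This means there's approximately a 38.4% chance that X is at most 30.32.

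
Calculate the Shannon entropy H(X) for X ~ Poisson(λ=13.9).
2.7286 nats

We have X ~ Poisson(λ=13.9).

The Shannon entropy measures the uncertainty or information content of the distribution.

For a Poisson distribution with λ=13.9:
H(X) = 2.7286 nats

(In bits, this would be 3.9366 bits.)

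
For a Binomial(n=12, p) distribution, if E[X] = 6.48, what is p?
p = 0.54

For a Binomial(n, p) distribution:
E[X] = n × p

Given n = 12 and E[X] = 6.48:
6.48 = 12 × p
p = 6.48 / 12 = 0.54

Verification: Binomial(12, 0.54) has E[X] = 6.48 ✓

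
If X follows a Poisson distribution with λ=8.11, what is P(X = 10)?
0.101934

We have X ~ Poisson(λ=8.11).

For a Poisson distribution, the PMF gives us the probability of each outcome.

Using the PMF formula:
P(X = 10) = 0.101934

Rounded to 4 decimal places: 0.1019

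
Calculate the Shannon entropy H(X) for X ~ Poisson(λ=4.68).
2.1697 nats

We have X ~ Poisson(λ=4.68).

The Shannon entropy measures the uncertainty or information content of the distribution.

For a Poisson distribution with λ=4.68:
H(X) = 2.1697 nats

(In bits, this would be 3.1302 bits.)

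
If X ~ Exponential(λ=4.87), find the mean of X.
0.2053

We have X ~ Exponential(λ=4.87).

For an Exponential distribution with λ=4.87:
E[X] = 0.2053

This is the expected (average) value of X.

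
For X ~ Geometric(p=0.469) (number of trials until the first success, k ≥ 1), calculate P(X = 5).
0.037286

We have X ~ Geometric(p=0.469) (number of trials until the first success, k ≥ 1).

For a Geometric distribution, the PMF gives us the probability of each outcome.

Using the PMF formula:
P(X = 5) = 0.037286

Rounded to 4 decimal places: 0.0373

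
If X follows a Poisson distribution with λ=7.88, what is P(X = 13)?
0.027436

We have X ~ Poisson(λ=7.88).

For a Poisson distribution, the PMF gives us the probability of each outcome.

Using the PMF formula:
P(X = 13) = 0.027436

Rounded to 4 decimal places: 0.0274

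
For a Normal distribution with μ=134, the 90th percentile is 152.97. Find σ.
σ = 14.8024

For X ~ Normal(μ, σ), the p-th percentile satisfies x = μ + z_p × σ,
where z_p = Φ⁻¹(p) is the standard normal quantile.

Step 1: z_{0.9} = Φ⁻¹(0.9) = 1.2816

Step 2: Solve for σ:
152.97 = 134 + 1.2816 × σ
σ = (152.97 - 134) / 1.2816
σ = 18.97 / 1.2816
σ = 14.8024

Verification: μ + z × σ = 134 + 1.2816 × 14.8024 = 152.97 ✓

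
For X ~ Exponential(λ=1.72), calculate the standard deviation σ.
0.5814

We have X ~ Exponential(λ=1.72).

For an Exponential distribution with λ=1.72:
σ = √Var(X) = 0.5814

The standard deviation is the square root of the variance.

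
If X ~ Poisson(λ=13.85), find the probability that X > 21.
0.026090

We have X ~ Poisson(λ=13.85).

P(X > 21) = 1 - P(X ≤ 21)
                = 1 - F(21)
                = 1 - 0.973910
                = 0.026090

So there's approximately a 2.6% chance that X exceeds 21.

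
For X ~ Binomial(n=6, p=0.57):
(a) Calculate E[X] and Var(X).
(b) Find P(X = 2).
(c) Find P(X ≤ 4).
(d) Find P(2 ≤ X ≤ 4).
(a) E[X] = 3.4200, Var(X) = 1.4706
(b) P(X = 2) = 0.166615
(c) P(X ≤ 4) = 0.810467
(d) P(2 ≤ X ≤ 4) = 0.753869

We have X ~ Binomial(n=6, p=0.57).

(a) Moments:
E[X] = 3.4200
Var(X) = 1.4706
σ = √Var(X) = 1.2127

(b) Point probability using PMF:
P(X = 2) = 0.166615

(c) Cumulative probability using CDF:
P(X ≤ 4) = F(4) = 0.810467

(d) Range probability:
P(2 ≤ X ≤ 4) = P(X ≤ 4) - P(X ≤ 1)
                   = F(4) - F(1)
                   = 0.810467 - 0.056598
                   = 0.753869

This means approximately 75.4% of outcomes fall in the interval [2, 4].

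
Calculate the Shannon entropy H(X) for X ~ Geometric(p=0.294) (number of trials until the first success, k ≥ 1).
2.0602 nats

We have X ~ Geometric(p=0.294) (number of trials until the first success, k ≥ 1).

The Shannon entropy measures the uncertainty or information content of the distribution.

For a Geometric distribution with p=0.294 (number of trials until the first success, k ≥ 1):
H(X) = 2.0602 nats

(In bits, this would be 2.9722 bits.)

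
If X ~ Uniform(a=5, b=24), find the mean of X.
14.5000

We have X ~ Uniform(a=5, b=24).

For a Uniform distribution with a=5, b=24:
E[X] = 14.5000

This is the expected (average) value of X.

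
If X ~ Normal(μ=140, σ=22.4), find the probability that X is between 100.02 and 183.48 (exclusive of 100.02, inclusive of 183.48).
0.936730

We have X ~ Normal(μ=140, σ=22.4).

To find P(100.02 < X ≤ 183.48), we use:
P(100.02 < X ≤ 183.48) = P(X ≤ 183.48) - P(X ≤ 100.02)
                 = F(183.48) - F(100.02)
                 = 0.973875 - 0.037145
                 = 0.936730

So there's approximately a 93.7% chance that X falls in this range.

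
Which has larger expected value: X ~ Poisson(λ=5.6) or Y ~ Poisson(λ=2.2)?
X has larger mean (5.6000 > 2.2000)

Compute the expected value for each distribution:

X ~ Poisson(λ=5.6):
E[X] = 5.6000

Y ~ Poisson(λ=2.2):
E[Y] = 2.2000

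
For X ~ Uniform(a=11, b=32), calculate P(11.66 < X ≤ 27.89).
0.772857

We have X ~ Uniform(a=11, b=32).

To find P(11.66 < X ≤ 27.89), we use:
P(11.66 < X ≤ 27.89) = P(X ≤ 27.89) - P(X ≤ 11.66)
                 = F(27.89) - F(11.66)
                 = 0.804286 - 0.031429
                 = 0.772857

So there's approximately a 77.3% chance that X falls in this range.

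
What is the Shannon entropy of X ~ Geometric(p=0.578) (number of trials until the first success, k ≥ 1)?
1.1781 nats

We have X ~ Geometric(p=0.578) (number of trials until the first success, k ≥ 1).

The Shannon entropy measures the uncertainty or information content of the distribution.

For a Geometric distribution with p=0.578 (number of trials until the first success, k ≥ 1):
H(X) = 1.1781 nats

(In bits, this would be 1.6996 bits.)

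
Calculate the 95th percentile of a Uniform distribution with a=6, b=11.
10.7500

We have X ~ Uniform(a=6, b=11).

We want to find x such that P(X ≤ x) = 0.95.

This is the 95th percentile, which means 95% of values fall below this point.

Using the inverse CDF (quantile function):
x = F⁻¹(0.95) = 10.7500

Verification: P(X ≤ 10.7500) = 0.95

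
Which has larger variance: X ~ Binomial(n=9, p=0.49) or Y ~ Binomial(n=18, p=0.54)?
Y has larger variance (4.4712 > 2.2491)

Compute the variance for each distribution:

X ~ Binomial(n=9, p=0.49):
Var(X) = 2.2491

Y ~ Binomial(n=18, p=0.54):
Var(Y) = 4.4712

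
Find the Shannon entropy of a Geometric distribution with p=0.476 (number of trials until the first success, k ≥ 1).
1.4538 nats

We have X ~ Geometric(p=0.476) (number of trials until the first success, k ≥ 1).

The Shannon entropy measures the uncertainty or information content of the distribution.

For a Geometric distribution with p=0.476 (number of trials until the first success, k ≥ 1):
H(X) = 1.4538 nats

(In bits, this would be 2.0973 bits.)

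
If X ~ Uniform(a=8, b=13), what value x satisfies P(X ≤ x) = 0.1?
8.5000

We have X ~ Uniform(a=8, b=13).

We want to find x such that P(X ≤ x) = 0.1.

This is the 10th percentile, which means 10% of values fall below this point.

Using the inverse CDF (quantile function):
x = F⁻¹(0.1) = 8.5000

Verification: P(X ≤ 8.5000) = 0.1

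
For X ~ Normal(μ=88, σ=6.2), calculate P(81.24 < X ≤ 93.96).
0.694011

We have X ~ Normal(μ=88, σ=6.2).

To find P(81.24 < X ≤ 93.96), we use:
P(81.24 < X ≤ 93.96) = P(X ≤ 93.96) - P(X ≤ 81.24)
                 = F(93.96) - F(81.24)
                 = 0.831797 - 0.137786
                 = 0.694011

So there's approximately a 69.4% chance that X falls in this range.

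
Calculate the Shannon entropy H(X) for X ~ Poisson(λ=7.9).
2.4410 nats

We have X ~ Poisson(λ=7.9).

The Shannon entropy measures the uncertainty or information content of the distribution.

For a Poisson distribution with λ=7.9:
H(X) = 2.4410 nats

(In bits, this would be 3.5216 bits.)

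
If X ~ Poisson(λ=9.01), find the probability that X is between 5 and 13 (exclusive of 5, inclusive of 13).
0.810560

We have X ~ Poisson(λ=9.01).

To find P(5 < X ≤ 13), we use:
P(5 < X ≤ 13) = P(X ≤ 13) - P(X ≤ 5)
                 = F(13) - F(5)
                 = 0.925644 - 0.115085
                 = 0.810560

So there's approximately a 81.1% chance that X falls in this range.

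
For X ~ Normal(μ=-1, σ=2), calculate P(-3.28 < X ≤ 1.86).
0.796498

We have X ~ Normal(μ=-1, σ=2).

To find P(-3.28 < X ≤ 1.86), we use:
P(-3.28 < X ≤ 1.86) = P(X ≤ 1.86) - P(X ≤ -3.28)
                 = F(1.86) - F(-3.28)
                 = 0.923641 - 0.127143
                 = 0.796498

So there's approximately a 79.6% chance that X falls in this range.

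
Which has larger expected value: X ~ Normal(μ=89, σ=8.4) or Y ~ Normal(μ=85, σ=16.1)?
X has larger mean (89.0000 > 85.0000)

Compute the expected value for each distribution:

X ~ Normal(μ=89, σ=8.4):
E[X] = 89.0000

Y ~ Normal(μ=85, σ=16.1):
E[Y] = 85.0000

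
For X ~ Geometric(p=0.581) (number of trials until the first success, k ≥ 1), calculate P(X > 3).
0.073560

We have X ~ Geometric(p=0.581) (number of trials until the first success, k ≥ 1).

P(X > 3) = 1 - P(X ≤ 3)
                = 1 - F(3)
                = 1 - 0.926440
                = 0.073560

So there's approximately a 7.4% chance that X exceeds 3.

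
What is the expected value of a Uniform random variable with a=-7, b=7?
0.0000

We have X ~ Uniform(a=-7, b=7).

For a Uniform distribution with a=-7, b=7:
E[X] = 0.0000

This is the expected (average) value of X.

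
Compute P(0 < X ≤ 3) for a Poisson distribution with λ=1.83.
0.726010

We have X ~ Poisson(λ=1.83).

To find P(0 < X ≤ 3), we use:
P(0 < X ≤ 3) = P(X ≤ 3) - P(X ≤ 0)
                 = F(3) - F(0)
                 = 0.886424 - 0.160414
                 = 0.726010

So there's approximately a 72.6% chance that X falls in this range.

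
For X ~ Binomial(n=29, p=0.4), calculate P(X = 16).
0.038068

We have X ~ Binomial(n=29, p=0.4).

For a Binomial distribution, the PMF gives us the probability of each outcome.

Using the PMF formula:
P(X = 16) = 0.038068

Rounded to 4 decimal places: 0.0381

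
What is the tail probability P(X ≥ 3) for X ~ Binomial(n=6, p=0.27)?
0.202293

We have X ~ Binomial(n=6, p=0.27).

For discrete distributions, P(X ≥ 3) = 1 - P(X ≤ 2).

P(X ≤ 2) = 0.797707
P(X ≥ 3) = 1 - 0.797707 = 0.202293

So there's approximately a 20.2% chance that X is at least 3.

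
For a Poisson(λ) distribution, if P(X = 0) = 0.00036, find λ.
λ = 7.9294

For a Poisson(λ) distribution, the PMF at 0 is:
P(X = 0) = λ^0 e^(-λ) / 0! = e^(-λ)

Given P(X = 0) = 0.00036:
e^(-λ) = 0.00036
-λ = ln(0.00036)
λ = -ln(0.00036) = 7.9294

Verification: e^(-7.9294) = 0.00036 ✓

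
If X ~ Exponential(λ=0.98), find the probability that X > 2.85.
0.061237

We have X ~ Exponential(λ=0.98).

P(X > 2.85) = 1 - P(X ≤ 2.85)
                = 1 - F(2.85)
                = 1 - 0.938763
                = 0.061237

So there's approximately a 6.1% chance that X exceeds 2.85.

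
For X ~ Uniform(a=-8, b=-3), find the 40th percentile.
-6.0000

We have X ~ Uniform(a=-8, b=-3).

We want to find x such that P(X ≤ x) = 0.4.

This is the 40th percentile, which means 40% of values fall below this point.

Using the inverse CDF (quantile function):
x = F⁻¹(0.4) = -6.0000

Verification: P(X ≤ -6.0000) = 0.4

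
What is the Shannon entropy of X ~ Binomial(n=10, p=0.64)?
1.8310 nats

We have X ~ Binomial(n=10, p=0.64).

The Shannon entropy measures the uncertainty or information content of the distribution.

For a Binomial distribution with n=10, p=0.64:
H(X) = 1.8310 nats

(In bits, this would be 2.6416 bits.)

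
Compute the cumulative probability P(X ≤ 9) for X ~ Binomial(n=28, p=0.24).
0.888065

We have X ~ Binomial(n=28, p=0.24).

The CDF gives us P(X ≤ k).

Using the CDF:
P(X ≤ 9) = 0.888065

This means there's approximately a 88.8% chance that X is at most 9.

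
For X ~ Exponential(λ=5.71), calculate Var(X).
0.0307

We have X ~ Exponential(λ=5.71).

For an Exponential distribution with λ=5.71:
Var(X) = 0.0307

The variance measures the spread of the distribution around the mean.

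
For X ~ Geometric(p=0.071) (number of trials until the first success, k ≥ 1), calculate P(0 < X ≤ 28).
0.872814

We have X ~ Geometric(p=0.071) (number of trials until the first success, k ≥ 1).

To find P(0 < X ≤ 28), we use:
P(0 < X ≤ 28) = P(X ≤ 28) - P(X ≤ 0)
                 = F(28) - F(0)
                 = 0.872814 - 0.000000
                 = 0.872814

So there's approximately a 87.3% chance that X falls in this range.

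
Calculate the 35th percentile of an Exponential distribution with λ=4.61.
0.0934

We have X ~ Exponential(λ=4.61).

We want to find x such that P(X ≤ x) = 0.35.

This is the 35th percentile, which means 35% of values fall below this point.

Using the inverse CDF (quantile function):
x = F⁻¹(0.35) = 0.0934

Verification: P(X ≤ 0.0934) = 0.35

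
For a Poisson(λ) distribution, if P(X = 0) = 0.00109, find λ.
λ = 6.8216

For a Poisson(λ) distribution, the PMF at 0 is:
P(X = 0) = λ^0 e^(-λ) / 0! = e^(-λ)

Given P(X = 0) = 0.00109:
e^(-λ) = 0.00109
-λ = ln(0.00109)
λ = -ln(0.00109) = 6.8216

Verification: e^(-6.8216) = 0.00109 ✓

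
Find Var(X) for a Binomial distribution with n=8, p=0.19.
1.2312

We have X ~ Binomial(n=8, p=0.19).

For a Binomial distribution with n=8, p=0.19:
Var(X) = 1.2312

The variance measures the spread of the distribution around the mean.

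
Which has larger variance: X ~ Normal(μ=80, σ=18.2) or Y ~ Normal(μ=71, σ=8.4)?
X has larger variance (331.2400 > 70.5600)

Compute the variance for each distribution:

X ~ Normal(μ=80, σ=18.2):
Var(X) = 331.2400

Y ~ Normal(μ=71, σ=8.4):
Var(Y) = 70.5600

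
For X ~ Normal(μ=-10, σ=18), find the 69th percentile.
-1.0747

We have X ~ Normal(μ=-10, σ=18).

We want to find x such that P(X ≤ x) = 0.69.

This is the 69th percentile, which means 69% of values fall below this point.

Using the inverse CDF (quantile function):
x = F⁻¹(0.69) = -1.0747

Verification: P(X ≤ -1.0747) = 0.69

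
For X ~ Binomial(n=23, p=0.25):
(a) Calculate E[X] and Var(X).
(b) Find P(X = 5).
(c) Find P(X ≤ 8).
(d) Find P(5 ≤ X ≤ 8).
(a) E[X] = 5.7500, Var(X) = 4.3125
(b) P(X = 5) = 0.185257
(c) P(X ≤ 8) = 0.903677
(d) P(5 ≤ X ≤ 8) = 0.620464

We have X ~ Binomial(n=23, p=0.25).

(a) Moments:
E[X] = 5.7500
Var(X) = 4.3125
σ = √Var(X) = 2.0767

(b) Point probability using PMF:
P(X = 5) = 0.185257

(c) Cumulative probability using CDF:
P(X ≤ 8) = F(8) = 0.903677

(d) Range probability:
P(5 ≤ X ≤ 8) = P(X ≤ 8) - P(X ≤ 4)
                   = F(8) - F(4)
                   = 0.903677 - 0.283212
                   = 0.620464

This means approximately 62.0% of outcomes fall in the interval [5, 8].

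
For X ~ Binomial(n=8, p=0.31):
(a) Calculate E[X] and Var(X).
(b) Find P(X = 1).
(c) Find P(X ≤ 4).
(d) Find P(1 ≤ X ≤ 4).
(a) E[X] = 2.4800, Var(X) = 1.7112
(b) P(X = 1) = 0.184670
(c) P(X ≤ 4) = 0.933897
(d) P(1 ≤ X ≤ 4) = 0.882517

We have X ~ Binomial(n=8, p=0.31).

(a) Moments:
E[X] = 2.4800
Var(X) = 1.7112
σ = √Var(X) = 1.3081

(b) Point probability using PMF:
P(X = 1) = 0.184670

(c) Cumulative probability using CDF:
P(X ≤ 4) = F(4) = 0.933897

(d) Range probability:
P(1 ≤ X ≤ 4) = P(X ≤ 4) - P(X ≤ 0)
                   = F(4) - F(0)
                   = 0.933897 - 0.051380
                   = 0.882517

This means approximately 88.3% of outcomes fall in the interval [1, 4].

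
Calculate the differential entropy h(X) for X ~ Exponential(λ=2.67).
0.0179 nats

We have X ~ Exponential(λ=2.67).

The differential entropy measures the uncertainty or information content of the distribution.

For an Exponential distribution with λ=2.67:
h(X) = 0.0179 nats

(In bits, this would be 0.0259 bits.)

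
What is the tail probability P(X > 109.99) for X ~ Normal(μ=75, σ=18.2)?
0.027270

We have X ~ Normal(μ=75, σ=18.2).

P(X > 109.99) = 1 - P(X ≤ 109.99)
                = 1 - F(109.99)
                = 1 - 0.972730
                = 0.027270

So there's approximately a 2.7% chance that X exceeds 109.99.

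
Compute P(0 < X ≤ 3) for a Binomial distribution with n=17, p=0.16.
0.664325

We have X ~ Binomial(n=17, p=0.16).

To find P(0 < X ≤ 3), we use:
P(0 < X ≤ 3) = P(X ≤ 3) - P(X ≤ 0)
                 = F(3) - F(0)
                 = 0.715937 - 0.051612
                 = 0.664325

So there's approximately a 66.4% chance that X falls in this range.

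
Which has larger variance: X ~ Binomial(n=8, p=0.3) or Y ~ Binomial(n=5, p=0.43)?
X has larger variance (1.6800 > 1.2255)

Compute the variance for each distribution:

X ~ Binomial(n=8, p=0.3):
Var(X) = 1.6800

Y ~ Binomial(n=5, p=0.43):
Var(Y) = 1.2255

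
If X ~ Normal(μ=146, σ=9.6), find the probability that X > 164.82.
0.024974

We have X ~ Normal(μ=146, σ=9.6).

P(X > 164.82) = 1 - P(X ≤ 164.82)
                = 1 - F(164.82)
                = 1 - 0.975026
                = 0.024974

So there's approximately a 2.5% chance that X exceeds 164.82.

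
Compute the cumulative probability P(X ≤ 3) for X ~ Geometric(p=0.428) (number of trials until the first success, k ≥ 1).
0.812851

We have X ~ Geometric(p=0.428) (number of trials until the first success, k ≥ 1).

The CDF gives us P(X ≤ k).

Using the CDF:
P(X ≤ 3) = 0.812851

This means there's approximately a 81.3% chance that X is at most 3.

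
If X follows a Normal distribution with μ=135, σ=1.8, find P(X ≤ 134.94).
0.486704

We have X ~ Normal(μ=135, σ=1.8).

The CDF gives us P(X ≤ k).

Using the CDF:
P(X ≤ 134.94) = 0.486704

This means there's approximately a 48.7% chance that X is at most 134.94.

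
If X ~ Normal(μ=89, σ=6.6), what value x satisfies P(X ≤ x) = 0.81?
94.7941

We have X ~ Normal(μ=89, σ=6.6).

We want to find x such that P(X ≤ x) = 0.81.

This is the 81st percentile, which means 81% of values fall below this point.

Using the inverse CDF (quantile function):
x = F⁻¹(0.81) = 94.7941

Verification: P(X ≤ 94.7941) = 0.81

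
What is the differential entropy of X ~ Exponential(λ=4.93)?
-0.5953 nats

We have X ~ Exponential(λ=4.93).

The differential entropy measures the uncertainty or information content of the distribution.

For an Exponential distribution with λ=4.93:
h(X) = -0.5953 nats

(In bits, this would be -0.8589 bits.)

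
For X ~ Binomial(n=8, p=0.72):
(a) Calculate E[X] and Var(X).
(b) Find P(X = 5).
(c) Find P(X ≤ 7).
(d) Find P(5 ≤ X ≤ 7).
(a) E[X] = 5.7600, Var(X) = 1.6128
(b) P(X = 5) = 0.237862
(c) P(X ≤ 7) = 0.927780
(d) P(5 ≤ X ≤ 7) = 0.768370

We have X ~ Binomial(n=8, p=0.72).

(a) Moments:
E[X] = 5.7600
Var(X) = 1.6128
σ = √Var(X) = 1.2700

(b) Point probability using PMF:
P(X = 5) = 0.237862

(c) Cumulative probability using CDF:
P(X ≤ 7) = F(7) = 0.927780

(d) Range probability:
P(5 ≤ X ≤ 7) = P(X ≤ 7) - P(X ≤ 4)
                   = F(7) - F(4)
                   = 0.927780 - 0.159410
                   = 0.768370

This means approximately 76.8% of outcomes fall in the interval [5, 7].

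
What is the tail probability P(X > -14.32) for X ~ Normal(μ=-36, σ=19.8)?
0.136769

We have X ~ Normal(μ=-36, σ=19.8).

P(X > -14.32) = 1 - P(X ≤ -14.32)
                = 1 - F(-14.32)
                = 1 - 0.863231
                = 0.136769

So there's approximately a 13.7% chance that X exceeds -14.32.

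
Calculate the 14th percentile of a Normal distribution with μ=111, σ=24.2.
84.8563

We have X ~ Normal(μ=111, σ=24.2).

We want to find x such that P(X ≤ x) = 0.14.

This is the 14th percentile, which means 14% of values fall below this point.

Using the inverse CDF (quantile function):
x = F⁻¹(0.14) = 84.8563

Verification: P(X ≤ 84.8563) = 0.14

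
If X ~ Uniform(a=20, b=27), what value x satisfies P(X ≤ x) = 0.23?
21.6100

We have X ~ Uniform(a=20, b=27).

We want to find x such that P(X ≤ x) = 0.23.

This is the 23rd percentile, which means 23% of values fall below this point.

Using the inverse CDF (quantile function):
x = F⁻¹(0.23) = 21.6100

Verification: P(X ≤ 21.6100) = 0.23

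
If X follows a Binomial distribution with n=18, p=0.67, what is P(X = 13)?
0.183832

We have X ~ Binomial(n=18, p=0.67).

For a Binomial distribution, the PMF gives us the probability of each outcome.

Using the PMF formula:
P(X = 13) = 0.183832

Rounded to 4 decimal places: 0.1838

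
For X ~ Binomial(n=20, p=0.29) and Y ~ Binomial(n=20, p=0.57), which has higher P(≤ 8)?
X has higher probability (P(X ≤ 8) = 0.9052 > P(Y ≤ 8) = 0.0958)

Compute P(≤ 8) for each distribution:

X ~ Binomial(n=20, p=0.29):
P(X ≤ 8) = 0.9052

Y ~ Binomial(n=20, p=0.57):
P(Y ≤ 8) = 0.0958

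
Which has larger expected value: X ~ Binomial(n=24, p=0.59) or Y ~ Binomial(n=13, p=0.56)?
X has larger mean (14.1600 > 7.2800)

Compute the expected value for each distribution:

X ~ Binomial(n=24, p=0.59):
E[X] = 14.1600

Y ~ Binomial(n=13, p=0.56):
E[Y] = 7.2800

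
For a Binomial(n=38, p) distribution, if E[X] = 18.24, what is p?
p = 0.48

For a Binomial(n, p) distribution:
E[X] = n × p

Given n = 38 and E[X] = 18.24:
18.24 = 38 × p
p = 18.24 / 38 = 0.48

Verification: Binomial(38, 0.48) has E[X] = 18.24 ✓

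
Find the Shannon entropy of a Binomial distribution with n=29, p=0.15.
2.0591 nats

We have X ~ Binomial(n=29, p=0.15).

The Shannon entropy measures the uncertainty or information content of the distribution.

For a Binomial distribution with n=29, p=0.15:
H(X) = 2.0591 nats

(In bits, this would be 2.9707 bits.)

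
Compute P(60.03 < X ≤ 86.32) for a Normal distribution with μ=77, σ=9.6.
0.795630

We have X ~ Normal(μ=77, σ=9.6).

To find P(60.03 < X ≤ 86.32), we use:
P(60.03 < X ≤ 86.32) = P(X ≤ 86.32) - P(X ≤ 60.03)
                 = F(86.32) - F(60.03)
                 = 0.834184 - 0.038555
                 = 0.795630

So there's approximately a 79.6% chance that X falls in this range.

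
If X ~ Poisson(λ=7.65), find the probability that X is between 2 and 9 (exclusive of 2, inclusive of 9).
0.740944

We have X ~ Poisson(λ=7.65).

To find P(2 < X ≤ 9), we use:
P(2 < X ≤ 9) = P(X ≤ 9) - P(X ≤ 2)
                 = F(9) - F(2)
                 = 0.758992 - 0.018047
                 = 0.740944

So there's approximately a 74.1% chance that X falls in this range.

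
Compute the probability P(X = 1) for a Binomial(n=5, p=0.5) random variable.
0.156250

We have X ~ Binomial(n=5, p=0.5).

For a Binomial distribution, the PMF gives us the probability of each outcome.

Using the PMF formula:
P(X = 1) = 0.156250

Rounded to 4 decimal places: 0.1562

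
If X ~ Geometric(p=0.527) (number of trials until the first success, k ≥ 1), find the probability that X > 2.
0.223729

We have X ~ Geometric(p=0.527) (number of trials until the first success, k ≥ 1).

P(X > 2) = 1 - P(X ≤ 2)
                = 1 - F(2)
                = 1 - 0.776271
                = 0.223729

So there's approximately a 22.4% chance that X exceeds 2.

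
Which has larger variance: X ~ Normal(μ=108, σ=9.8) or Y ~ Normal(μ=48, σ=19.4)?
Y has larger variance (376.3600 > 96.0400)

Compute the variance for each distribution:

X ~ Normal(μ=108, σ=9.8):
Var(X) = 96.0400

Y ~ Normal(μ=48, σ=19.4):
Var(Y) = 376.3600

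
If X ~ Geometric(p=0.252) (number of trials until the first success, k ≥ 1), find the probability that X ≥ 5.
0.313045

We have X ~ Geometric(p=0.252) (number of trials until the first success, k ≥ 1).

For discrete distributions, P(X ≥ 5) = 1 - P(X ≤ 4).

P(X ≤ 4) = 0.686955
P(X ≥ 5) = 1 - 0.686955 = 0.313045

So there's approximately a 31.3% chance that X is at least 5.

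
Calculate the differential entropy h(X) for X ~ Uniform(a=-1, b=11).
2.4849 nats

We have X ~ Uniform(a=-1, b=11).

The differential entropy measures the uncertainty or information content of the distribution.

For a Uniform distribution with a=-1, b=11:
h(X) = 2.4849 nats

(In bits, this would be 3.5850 bits.)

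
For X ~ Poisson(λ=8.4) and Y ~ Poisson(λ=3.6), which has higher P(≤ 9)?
Y has higher probability (P(Y ≤ 9) = 0.9960 > P(X ≤ 9) = 0.6659)

Compute P(≤ 9) for each distribution:

X ~ Poisson(λ=8.4):
P(X ≤ 9) = 0.6659

Y ~ Poisson(λ=3.6):
P(Y ≤ 9) = 0.9960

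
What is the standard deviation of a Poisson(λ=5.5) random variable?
2.3452

We have X ~ Poisson(λ=5.5).

For a Poisson distribution with λ=5.5:
σ = √Var(X) = 2.3452

The standard deviation is the square root of the variance.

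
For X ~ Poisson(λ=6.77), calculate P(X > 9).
0.146967

We have X ~ Poisson(λ=6.77).

P(X > 9) = 1 - P(X ≤ 9)
                = 1 - F(9)
                = 1 - 0.853033
                = 0.146967

So there's approximately a 14.7% chance that X exceeds 9.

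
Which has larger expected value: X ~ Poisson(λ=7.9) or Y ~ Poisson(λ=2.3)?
X has larger mean (7.9000 > 2.3000)

Compute the expected value for each distribution:

X ~ Poisson(λ=7.9):
E[X] = 7.9000

Y ~ Poisson(λ=2.3):
E[Y] = 2.3000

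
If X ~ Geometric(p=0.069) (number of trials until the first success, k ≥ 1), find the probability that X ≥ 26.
0.167395

We have X ~ Geometric(p=0.069) (number of trials until the first success, k ≥ 1).

For discrete distributions, P(X ≥ 26) = 1 - P(X ≤ 25).

P(X ≤ 25) = 0.832605
P(X ≥ 26) = 1 - 0.832605 = 0.167395

So there's approximately a 16.7% chance that X is at least 26.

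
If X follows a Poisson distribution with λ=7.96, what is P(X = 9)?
0.123444

We have X ~ Poisson(λ=7.96).

For a Poisson distribution, the PMF gives us the probability of each outcome.

Using the PMF formula:
P(X = 9) = 0.123444

Rounded to 4 decimal places: 0.1234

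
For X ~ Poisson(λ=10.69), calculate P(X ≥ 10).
0.624923

We have X ~ Poisson(λ=10.69).

For discrete distributions, P(X ≥ 10) = 1 - P(X ≤ 9).

P(X ≤ 9) = 0.375077
P(X ≥ 10) = 1 - 0.375077 = 0.624923

So there's approximately a 62.5% chance that X is at least 10.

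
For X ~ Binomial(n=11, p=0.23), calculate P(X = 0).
0.056415

We have X ~ Binomial(n=11, p=0.23).

For a Binomial distribution, the PMF gives us the probability of each outcome.

Using the PMF formula:
P(X = 0) = 0.056415

Rounded to 4 decimal places: 0.0564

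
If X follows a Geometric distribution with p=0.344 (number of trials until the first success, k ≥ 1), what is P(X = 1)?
0.344000

We have X ~ Geometric(p=0.344) (number of trials until the first success, k ≥ 1).

For a Geometric distribution, the PMF gives us the probability of each outcome.

Using the PMF formula:
P(X = 1) = 0.344000

Rounded to 4 decimal places: 0.3440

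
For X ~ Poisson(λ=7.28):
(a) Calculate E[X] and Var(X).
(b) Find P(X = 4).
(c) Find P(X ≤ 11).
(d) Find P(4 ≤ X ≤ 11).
(a) E[X] = 7.2800, Var(X) = 7.2800
(b) P(X = 4) = 0.080659
(c) P(X ≤ 11) = 0.932975
(d) P(4 ≤ X ≤ 11) = 0.864688

We have X ~ Poisson(λ=7.28).

(a) Moments:
E[X] = 7.2800
Var(X) = 7.2800
σ = √Var(X) = 2.6981

(b) Point probability using PMF:
P(X = 4) = 0.080659

(c) Cumulative probability using CDF:
P(X ≤ 11) = F(11) = 0.932975

(d) Range probability:
P(4 ≤ X ≤ 11) = P(X ≤ 11) - P(X ≤ 3)
                   = F(11) - F(3)
                   = 0.932975 - 0.068287
                   = 0.864688

This means approximately 86.5% of outcomes fall in the interval [4, 11].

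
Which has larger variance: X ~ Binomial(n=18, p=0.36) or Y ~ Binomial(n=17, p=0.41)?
X has larger variance (4.1472 > 4.1123)

Compute the variance for each distribution:

X ~ Binomial(n=18, p=0.36):
Var(X) = 4.1472

Y ~ Binomial(n=17, p=0.41):
Var(Y) = 4.1123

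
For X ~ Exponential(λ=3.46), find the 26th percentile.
0.0870

We have X ~ Exponential(λ=3.46).

We want to find x such that P(X ≤ x) = 0.26.

This is the 26th percentile, which means 26% of values fall below this point.

Using the inverse CDF (quantile function):
x = F⁻¹(0.26) = 0.0870

Verification: P(X ≤ 0.0870) = 0.26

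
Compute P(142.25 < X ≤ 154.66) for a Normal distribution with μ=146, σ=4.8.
0.747070

We have X ~ Normal(μ=146, σ=4.8).

To find P(142.25 < X ≤ 154.66), we use:
P(142.25 < X ≤ 154.66) = P(X ≤ 154.66) - P(X ≤ 142.25)
                 = F(154.66) - F(142.25)
                 = 0.964397 - 0.217328
                 = 0.747070

So there's approximately a 74.7% chance that X falls in this range.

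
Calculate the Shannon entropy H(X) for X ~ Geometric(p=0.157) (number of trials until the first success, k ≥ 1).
2.7685 nats

We have X ~ Geometric(p=0.157) (number of trials until the first success, k ≥ 1).

The Shannon entropy measures the uncertainty or information content of the distribution.

For a Geometric distribution with p=0.157 (number of trials until the first success, k ≥ 1):
H(X) = 2.7685 nats

(In bits, this would be 3.9942 bits.)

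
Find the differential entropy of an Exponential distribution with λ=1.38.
0.6779 nats

We have X ~ Exponential(λ=1.38).

The differential entropy measures the uncertainty or information content of the distribution.

For an Exponential distribution with λ=1.38:
h(X) = 0.6779 nats

(In bits, this would be 0.9780 bits.)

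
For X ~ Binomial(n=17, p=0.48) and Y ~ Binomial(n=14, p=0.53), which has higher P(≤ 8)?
Y has higher probability (P(Y ≤ 8) = 0.7163 > P(X ≤ 8) = 0.5665)

Compute P(≤ 8) for each distribution:

X ~ Binomial(n=17, p=0.48):
P(X ≤ 8) = 0.5665

Y ~ Binomial(n=14, p=0.53):
P(Y ≤ 8) = 0.7163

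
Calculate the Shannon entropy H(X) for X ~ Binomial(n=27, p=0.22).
2.1789 nats

We have X ~ Binomial(n=27, p=0.22).

The Shannon entropy measures the uncertainty or information content of the distribution.

For a Binomial distribution with n=27, p=0.22:
H(X) = 2.1789 nats

(In bits, this would be 3.1436 bits.)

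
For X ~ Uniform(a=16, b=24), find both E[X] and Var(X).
E[X] = 20.0000, Var(X) = 5.3333

We have X ~ Uniform(a=16, b=24).

For a Uniform distribution with a=16, b=24:

Expected value:
E[X] = 20.0000

Variance:
Var(X) = 5.3333

Standard deviation:
σ = √Var(X) = 2.3094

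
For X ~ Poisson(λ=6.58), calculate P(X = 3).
0.065897

We have X ~ Poisson(λ=6.58).

For a Poisson distribution, the PMF gives us the probability of each outcome.

Using the PMF formula:
P(X = 3) = 0.065897

Rounded to 4 decimal places: 0.0659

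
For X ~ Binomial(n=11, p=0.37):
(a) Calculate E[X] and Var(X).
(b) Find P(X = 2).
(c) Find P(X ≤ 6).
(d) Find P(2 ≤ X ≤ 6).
(a) E[X] = 4.0700, Var(X) = 2.5641
(b) P(X = 2) = 0.117715
(c) P(X ≤ 6) = 0.932970
(d) P(2 ≤ X ≤ 6) = 0.886678

We have X ~ Binomial(n=11, p=0.37).

(a) Moments:
E[X] = 4.0700
Var(X) = 2.5641
σ = √Var(X) = 1.6013

(b) Point probability using PMF:
P(X = 2) = 0.117715

(c) Cumulative probability using CDF:
P(X ≤ 6) = F(6) = 0.932970

(d) Range probability:
P(2 ≤ X ≤ 6) = P(X ≤ 6) - P(X ≤ 1)
                   = F(6) - F(1)
                   = 0.932970 - 0.046292
                   = 0.886678

This means approximately 88.7% of outcomes fall in the interval [2, 6].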